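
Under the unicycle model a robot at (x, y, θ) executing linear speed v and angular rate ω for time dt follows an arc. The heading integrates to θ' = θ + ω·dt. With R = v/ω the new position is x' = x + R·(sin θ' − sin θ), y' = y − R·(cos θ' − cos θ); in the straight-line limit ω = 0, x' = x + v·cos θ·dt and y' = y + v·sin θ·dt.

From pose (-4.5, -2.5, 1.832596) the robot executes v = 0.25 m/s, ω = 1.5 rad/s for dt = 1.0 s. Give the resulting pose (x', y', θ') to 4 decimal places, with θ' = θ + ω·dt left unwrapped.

θ' = 1.8326 + 1.5·1.0 = 3.3326
R = v/ω = 0.25/1.5 = 0.1667
x' = -4.5 + 0.1667·(sin 3.3326 − sin 1.8326) = -4.6926
y' = -2.5 − 0.1667·(cos 3.3326 − cos 1.8326) = -2.3795

(-4.6926, -2.3795, 3.3326)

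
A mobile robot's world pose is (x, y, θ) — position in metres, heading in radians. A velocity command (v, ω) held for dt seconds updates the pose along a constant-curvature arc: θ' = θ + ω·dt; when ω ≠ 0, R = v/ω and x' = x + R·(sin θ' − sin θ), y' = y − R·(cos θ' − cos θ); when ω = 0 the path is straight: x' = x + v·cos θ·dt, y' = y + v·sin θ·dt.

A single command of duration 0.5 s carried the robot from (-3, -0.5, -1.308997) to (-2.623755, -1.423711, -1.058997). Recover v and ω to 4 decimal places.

v = 2.0000, ω = 0.5000

Δθ = -1.058997 − -1.308997 = 0.250000
ω = Δθ/dt = 0.250000/0.5 = 0.5000
R = −Δy/(cos θ' − cos θ) = 4.0000
v = R·ω = 4.0000·0.5000 = 2.0000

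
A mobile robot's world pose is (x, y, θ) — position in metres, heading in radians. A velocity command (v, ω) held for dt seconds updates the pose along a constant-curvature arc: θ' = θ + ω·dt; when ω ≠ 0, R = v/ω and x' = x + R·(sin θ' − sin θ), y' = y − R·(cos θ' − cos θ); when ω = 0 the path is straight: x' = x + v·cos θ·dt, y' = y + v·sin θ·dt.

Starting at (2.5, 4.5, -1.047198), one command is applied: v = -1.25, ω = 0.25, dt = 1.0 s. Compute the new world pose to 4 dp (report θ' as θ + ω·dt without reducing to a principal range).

θ' = -1.0472 + 0.25·1.0 = -0.7972
R = v/ω = -1.25/0.25 = -5.0000
x' = 2.5 + -5.0000·(sin -0.7972 − sin -1.0472) = 1.7469
y' = 4.5 − -5.0000·(cos -0.7972 − cos -1.0472) = 5.4936

(1.7469, 5.4936, -0.7972)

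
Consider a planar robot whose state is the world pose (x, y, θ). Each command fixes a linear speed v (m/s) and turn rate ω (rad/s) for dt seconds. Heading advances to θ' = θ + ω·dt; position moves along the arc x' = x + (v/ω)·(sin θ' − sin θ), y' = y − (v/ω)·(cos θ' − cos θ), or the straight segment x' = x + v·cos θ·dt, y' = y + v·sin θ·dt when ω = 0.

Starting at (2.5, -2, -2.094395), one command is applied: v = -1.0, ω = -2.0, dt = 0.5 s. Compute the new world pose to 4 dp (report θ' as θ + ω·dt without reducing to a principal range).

θ' = -2.0944 + -2.0·0.5 = -3.0944
R = v/ω = -1.0/-2.0 = 0.5000
x' = 2.5 + 0.5000·(sin -3.0944 − sin -2.0944) = 2.9094
y' = -2 − 0.5000·(cos -3.0944 − cos -2.0944) = -1.7506

(2.9094, -1.7506, -3.0944)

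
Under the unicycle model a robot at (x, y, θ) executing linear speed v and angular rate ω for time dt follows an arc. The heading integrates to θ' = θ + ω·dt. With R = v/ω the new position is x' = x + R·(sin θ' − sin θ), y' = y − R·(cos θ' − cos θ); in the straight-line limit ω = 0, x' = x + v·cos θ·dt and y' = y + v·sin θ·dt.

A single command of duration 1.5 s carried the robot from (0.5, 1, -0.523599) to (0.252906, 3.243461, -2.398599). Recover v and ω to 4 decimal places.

v = -1.7500, ω = -1.2500

Δθ = -2.398599 − -0.523599 = -1.875000
ω = Δθ/dt = -1.875000/1.5 = -1.2500
R = −Δy/(cos θ' − cos θ) = 1.4000
v = R·ω = 1.4000·-1.2500 = -1.7500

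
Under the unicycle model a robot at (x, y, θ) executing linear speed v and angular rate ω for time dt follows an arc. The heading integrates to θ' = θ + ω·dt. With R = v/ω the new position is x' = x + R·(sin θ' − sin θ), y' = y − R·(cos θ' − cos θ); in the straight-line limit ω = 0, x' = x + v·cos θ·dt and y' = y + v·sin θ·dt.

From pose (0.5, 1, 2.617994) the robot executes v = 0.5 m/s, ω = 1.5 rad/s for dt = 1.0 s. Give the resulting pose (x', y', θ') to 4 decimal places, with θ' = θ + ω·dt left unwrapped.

(0.0572, 0.8980, 4.1180)

θ' = 2.6180 + 1.5·1.0 = 4.1180
R = v/ω = 0.5/1.5 = 0.3333
x' = 0.5 + 0.3333·(sin 4.1180 − sin 2.6180) = 0.0572
y' = 1 − 0.3333·(cos 4.1180 − cos 2.6180) = 0.8980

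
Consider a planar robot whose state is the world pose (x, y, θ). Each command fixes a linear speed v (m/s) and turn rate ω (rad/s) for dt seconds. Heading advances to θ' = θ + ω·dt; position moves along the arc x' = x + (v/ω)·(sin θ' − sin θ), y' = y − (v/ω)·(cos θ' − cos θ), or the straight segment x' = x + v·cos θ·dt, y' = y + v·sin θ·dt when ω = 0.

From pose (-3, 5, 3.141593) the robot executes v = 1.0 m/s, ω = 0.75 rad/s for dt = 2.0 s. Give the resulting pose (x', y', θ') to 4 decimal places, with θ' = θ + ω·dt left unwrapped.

θ' = 3.1416 + 0.75·2.0 = 4.6416
R = v/ω = 1.0/0.75 = 1.3333
x' = -3 + 1.3333·(sin 4.6416 − sin 3.1416) = -4.3300
y' = 5 − 1.3333·(cos 4.6416 − cos 3.1416) = 3.7610

(-4.3300, 3.7610, 4.6416)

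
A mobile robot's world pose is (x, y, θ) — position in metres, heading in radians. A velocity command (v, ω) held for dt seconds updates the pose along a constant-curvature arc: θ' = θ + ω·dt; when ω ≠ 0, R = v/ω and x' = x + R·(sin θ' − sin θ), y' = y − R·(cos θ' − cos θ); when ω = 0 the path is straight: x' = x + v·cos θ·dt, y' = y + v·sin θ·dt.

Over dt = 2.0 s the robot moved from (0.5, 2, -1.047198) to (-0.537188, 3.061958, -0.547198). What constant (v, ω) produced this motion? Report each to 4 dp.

v = -0.7500, ω = 0.2500

Δθ = -0.547198 − -1.047198 = 0.500000
ω = Δθ/dt = 0.500000/2.0 = 0.2500
R = −Δy/(cos θ' − cos θ) = -3.0000
v = R·ω = -3.0000·0.2500 = -0.7500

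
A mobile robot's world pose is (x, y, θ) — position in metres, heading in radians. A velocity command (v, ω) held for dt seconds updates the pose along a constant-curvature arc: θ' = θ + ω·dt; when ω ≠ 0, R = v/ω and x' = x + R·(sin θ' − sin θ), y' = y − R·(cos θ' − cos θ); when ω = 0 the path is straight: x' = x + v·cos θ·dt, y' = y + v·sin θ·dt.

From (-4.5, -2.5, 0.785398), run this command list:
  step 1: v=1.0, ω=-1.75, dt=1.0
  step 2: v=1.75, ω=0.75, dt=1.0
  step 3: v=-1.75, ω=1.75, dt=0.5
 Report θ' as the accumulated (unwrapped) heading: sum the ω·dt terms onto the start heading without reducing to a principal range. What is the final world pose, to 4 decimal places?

(-3.0320, -3.7162, 0.6604)

step 1: θ'=-0.9646 (R=-0.5714) → pose (-3.6263, -2.5785, -0.9646)
step 2: θ'=-0.2146 (R=2.3333) → pose (-2.2056, -3.5289, -0.2146)
step 3: θ'=0.6604 (R=-1.0000) → pose (-3.0320, -3.7162, 0.6604)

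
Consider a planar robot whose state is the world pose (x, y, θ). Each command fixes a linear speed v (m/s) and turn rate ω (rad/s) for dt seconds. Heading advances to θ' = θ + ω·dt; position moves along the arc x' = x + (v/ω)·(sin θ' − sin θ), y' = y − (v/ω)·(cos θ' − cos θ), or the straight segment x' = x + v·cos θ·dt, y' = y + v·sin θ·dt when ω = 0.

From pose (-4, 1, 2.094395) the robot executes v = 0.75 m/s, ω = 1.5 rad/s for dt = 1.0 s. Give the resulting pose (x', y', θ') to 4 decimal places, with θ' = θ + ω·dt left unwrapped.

θ' = 2.0944 + 1.5·1.0 = 3.5944
R = v/ω = 0.75/1.5 = 0.5000
x' = -4 + 0.5000·(sin 3.5944 − sin 2.0944) = -4.6518
y' = 1 − 0.5000·(cos 3.5944 − cos 2.0944) = 1.1996

(-4.6518, 1.1996, 3.5944)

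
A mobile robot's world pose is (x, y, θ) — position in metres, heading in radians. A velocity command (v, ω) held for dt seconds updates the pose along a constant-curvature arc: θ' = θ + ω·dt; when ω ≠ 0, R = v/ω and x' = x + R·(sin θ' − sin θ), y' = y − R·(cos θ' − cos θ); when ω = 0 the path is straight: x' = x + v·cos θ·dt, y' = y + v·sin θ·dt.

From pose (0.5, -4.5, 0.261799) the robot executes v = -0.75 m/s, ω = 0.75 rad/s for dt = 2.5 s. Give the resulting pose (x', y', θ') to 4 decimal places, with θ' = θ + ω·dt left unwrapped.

(-0.0852, -6.0022, 2.1368)

θ' = 0.2618 + 0.75·2.5 = 2.1368
R = v/ω = -0.75/0.75 = -1.0000
x' = 0.5 + -1.0000·(sin 2.1368 − sin 0.2618) = -0.0852
y' = -4.5 − -1.0000·(cos 2.1368 − cos 0.2618) = -6.0022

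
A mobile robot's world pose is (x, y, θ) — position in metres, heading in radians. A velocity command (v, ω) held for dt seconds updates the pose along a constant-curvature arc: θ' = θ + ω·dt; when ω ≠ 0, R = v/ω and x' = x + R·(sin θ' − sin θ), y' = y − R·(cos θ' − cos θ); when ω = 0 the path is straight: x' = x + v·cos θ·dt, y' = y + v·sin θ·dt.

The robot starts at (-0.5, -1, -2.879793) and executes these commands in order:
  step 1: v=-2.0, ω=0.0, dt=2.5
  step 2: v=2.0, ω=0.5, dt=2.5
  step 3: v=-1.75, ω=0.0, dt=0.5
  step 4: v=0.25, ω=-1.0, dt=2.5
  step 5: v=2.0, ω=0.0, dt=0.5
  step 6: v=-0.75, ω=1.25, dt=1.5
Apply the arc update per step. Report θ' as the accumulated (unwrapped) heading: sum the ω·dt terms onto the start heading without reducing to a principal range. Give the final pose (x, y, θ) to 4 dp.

(1.3810, -1.7971, -2.2548)

step 1: θ'=-2.8798 (straight) → pose (4.3296, 0.2941, -2.8798)
step 2: θ'=-1.6298 (R=4.0000) → pose (1.3719, -3.3338, -1.6298)
step 3: θ'=-1.6298 (straight) → pose (1.4235, -2.4603, -1.6298)
step 4: θ'=-4.1298 (R=-0.2500) → pose (0.9651, -2.5831, -4.1298)
step 5: θ'=-4.1298 (straight) → pose (0.4149, -1.7480, -4.1298)
step 6: θ'=-2.2548 (R=-0.6000) → pose (1.3810, -1.7971, -2.2548)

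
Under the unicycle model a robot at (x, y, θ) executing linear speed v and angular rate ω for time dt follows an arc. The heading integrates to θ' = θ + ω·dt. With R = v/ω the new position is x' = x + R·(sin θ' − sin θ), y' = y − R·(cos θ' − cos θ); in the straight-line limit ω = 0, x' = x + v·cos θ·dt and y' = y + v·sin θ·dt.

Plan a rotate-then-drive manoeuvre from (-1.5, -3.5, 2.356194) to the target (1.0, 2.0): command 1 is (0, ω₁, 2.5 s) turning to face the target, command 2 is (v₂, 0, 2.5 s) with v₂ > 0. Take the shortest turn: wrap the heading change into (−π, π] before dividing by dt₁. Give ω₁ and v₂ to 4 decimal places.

ω₁ = -0.4848, v₂ = 2.4166

heading to target = atan2(2−-3.5, 1−-1.5) = 1.1442
Δθ = wrap(1.1442 − 2.3562) = -1.2120; ω₁ = Δθ/dt₁ = -0.4848
distance = √((1−-1.5)² + (2−-3.5)²) = 6.0415; v₂ = distance/dt₂ = 2.4166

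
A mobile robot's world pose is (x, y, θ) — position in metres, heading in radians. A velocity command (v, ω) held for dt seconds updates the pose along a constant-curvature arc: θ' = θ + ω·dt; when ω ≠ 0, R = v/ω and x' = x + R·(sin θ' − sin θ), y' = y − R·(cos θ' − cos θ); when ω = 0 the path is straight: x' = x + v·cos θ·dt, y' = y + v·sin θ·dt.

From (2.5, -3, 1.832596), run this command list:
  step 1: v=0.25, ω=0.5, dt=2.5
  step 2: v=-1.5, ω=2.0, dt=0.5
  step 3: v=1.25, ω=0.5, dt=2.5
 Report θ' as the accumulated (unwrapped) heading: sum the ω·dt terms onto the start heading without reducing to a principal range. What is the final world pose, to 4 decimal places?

step 1: θ'=3.0826 (R=0.5000) → pose (2.0465, -2.6303, 3.0826)
step 2: θ'=4.0826 (R=-0.7500) → pose (2.6969, -2.3233, 4.0826)
step 3: θ'=5.3326 (R=2.5000) → pose (2.6828, -5.2488, 5.3326)

(2.6828, -5.2488, 5.3326)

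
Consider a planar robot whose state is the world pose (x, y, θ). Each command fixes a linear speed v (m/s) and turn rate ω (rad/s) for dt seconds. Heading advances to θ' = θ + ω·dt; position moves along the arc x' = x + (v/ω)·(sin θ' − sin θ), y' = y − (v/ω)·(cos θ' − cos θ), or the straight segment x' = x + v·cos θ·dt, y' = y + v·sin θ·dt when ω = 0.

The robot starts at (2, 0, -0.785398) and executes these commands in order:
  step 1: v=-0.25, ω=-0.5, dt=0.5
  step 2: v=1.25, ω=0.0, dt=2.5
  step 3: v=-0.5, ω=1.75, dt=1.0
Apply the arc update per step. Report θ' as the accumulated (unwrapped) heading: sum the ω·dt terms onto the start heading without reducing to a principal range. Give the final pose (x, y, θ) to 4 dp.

step 1: θ'=-1.0354 (R=0.5000) → pose (1.9235, 0.0985, -1.0354)
step 2: θ'=-1.0354 (straight) → pose (3.5178, -2.5892, -1.0354)
step 3: θ'=0.7146 (R=-0.2857) → pose (3.0849, -2.5192, 0.7146)

(3.0849, -2.5192, 0.7146)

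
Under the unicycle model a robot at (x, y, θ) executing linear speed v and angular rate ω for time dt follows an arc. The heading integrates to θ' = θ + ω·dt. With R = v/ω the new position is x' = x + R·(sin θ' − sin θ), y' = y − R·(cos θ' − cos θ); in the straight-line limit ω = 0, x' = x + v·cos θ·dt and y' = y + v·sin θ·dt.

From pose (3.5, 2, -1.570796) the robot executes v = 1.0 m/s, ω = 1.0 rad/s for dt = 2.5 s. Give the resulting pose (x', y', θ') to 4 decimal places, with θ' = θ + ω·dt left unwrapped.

θ' = -1.5708 + 1.0·2.5 = 0.9292
R = v/ω = 1.0/1.0 = 1.0000
x' = 3.5 + 1.0000·(sin 0.9292 − sin -1.5708) = 5.3011
y' = 2 − 1.0000·(cos 0.9292 − cos -1.5708) = 1.4015

(5.3011, 1.4015, 0.9292)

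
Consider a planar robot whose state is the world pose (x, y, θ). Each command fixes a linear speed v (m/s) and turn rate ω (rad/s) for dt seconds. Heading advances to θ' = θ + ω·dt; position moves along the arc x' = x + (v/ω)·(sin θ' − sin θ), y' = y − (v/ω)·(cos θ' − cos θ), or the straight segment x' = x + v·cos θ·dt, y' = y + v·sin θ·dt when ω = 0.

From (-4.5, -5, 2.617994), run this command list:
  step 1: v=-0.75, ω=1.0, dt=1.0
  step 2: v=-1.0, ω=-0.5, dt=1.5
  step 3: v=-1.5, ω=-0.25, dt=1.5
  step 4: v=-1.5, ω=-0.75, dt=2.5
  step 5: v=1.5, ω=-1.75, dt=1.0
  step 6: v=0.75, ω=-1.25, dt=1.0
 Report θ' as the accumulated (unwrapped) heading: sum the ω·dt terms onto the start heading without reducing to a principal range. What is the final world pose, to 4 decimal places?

step 1: θ'=3.6180 (R=-0.7500) → pose (-3.7811, -5.0170, 3.6180)
step 2: θ'=2.8680 (R=2.0000) → pose (-2.3235, -4.8687, 2.8680)
step 3: θ'=2.4930 (R=6.0000) → pose (-0.3203, -5.8639, 2.4930)
step 4: θ'=0.6180 (R=2.0000) → pose (-0.3696, -9.0879, 0.6180)
step 5: θ'=-1.1320 (R=-0.8571) → pose (0.9030, -9.4223, -1.1320)
step 6: θ'=-2.3820 (R=-0.6000) → pose (0.7730, -10.1123, -2.3820)

(0.7730, -10.1123, -2.3820)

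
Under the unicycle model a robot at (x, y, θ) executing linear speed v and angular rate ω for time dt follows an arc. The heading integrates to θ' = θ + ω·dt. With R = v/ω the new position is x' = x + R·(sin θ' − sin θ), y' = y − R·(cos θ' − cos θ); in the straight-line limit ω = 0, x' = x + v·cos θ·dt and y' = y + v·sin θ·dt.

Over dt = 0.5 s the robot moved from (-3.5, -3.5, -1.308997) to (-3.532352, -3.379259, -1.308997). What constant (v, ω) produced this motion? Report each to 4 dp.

v = -0.2500, ω = 0.0000

Δθ = -1.308997 − -1.308997 = 0.000000
ω = Δθ/dt = 0.000000/0.5 = 0.0000
ω = 0 → v = (Δx·cos θ + Δy·sin θ)/dt = -0.2500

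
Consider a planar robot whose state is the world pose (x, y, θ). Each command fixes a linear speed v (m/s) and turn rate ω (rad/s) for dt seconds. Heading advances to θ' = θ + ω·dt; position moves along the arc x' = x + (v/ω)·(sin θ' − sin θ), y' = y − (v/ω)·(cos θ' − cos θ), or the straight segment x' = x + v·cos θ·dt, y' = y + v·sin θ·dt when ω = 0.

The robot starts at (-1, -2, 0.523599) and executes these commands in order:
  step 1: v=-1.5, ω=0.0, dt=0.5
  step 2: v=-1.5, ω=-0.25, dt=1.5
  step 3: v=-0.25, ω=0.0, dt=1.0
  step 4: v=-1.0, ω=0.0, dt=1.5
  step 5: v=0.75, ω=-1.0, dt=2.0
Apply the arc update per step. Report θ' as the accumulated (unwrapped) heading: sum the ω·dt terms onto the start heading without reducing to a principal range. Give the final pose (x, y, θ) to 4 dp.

(-4.6602, -4.3213, -1.8514)

step 1: θ'=0.5236 (straight) → pose (-1.6495, -2.3750, 0.5236)
step 2: θ'=0.1486 (R=6.0000) → pose (-3.7612, -3.1127, 0.1486)
step 3: θ'=0.1486 (straight) → pose (-4.0084, -3.1497, 0.1486)
step 4: θ'=0.1486 (straight) → pose (-5.4919, -3.3718, 0.1486)
step 5: θ'=-1.8514 (R=-0.7500) → pose (-4.6602, -4.3213, -1.8514)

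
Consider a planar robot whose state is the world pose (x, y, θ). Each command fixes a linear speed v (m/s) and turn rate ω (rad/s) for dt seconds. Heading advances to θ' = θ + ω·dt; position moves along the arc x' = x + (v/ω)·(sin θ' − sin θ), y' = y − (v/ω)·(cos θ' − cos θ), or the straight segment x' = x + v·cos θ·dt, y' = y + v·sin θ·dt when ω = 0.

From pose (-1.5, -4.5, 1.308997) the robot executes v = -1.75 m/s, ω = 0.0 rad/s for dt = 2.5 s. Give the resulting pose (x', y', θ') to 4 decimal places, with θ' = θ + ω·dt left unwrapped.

(-2.6323, -8.7259, 1.3090)

θ' = 1.3090 + 0.0·2.5 = 1.3090
ω = 0 → straight: x' = -1.5 + -1.75·cos(1.3090)·2.5 = -2.6323
y' = -4.5 + -1.75·sin(1.3090)·2.5 = -8.7259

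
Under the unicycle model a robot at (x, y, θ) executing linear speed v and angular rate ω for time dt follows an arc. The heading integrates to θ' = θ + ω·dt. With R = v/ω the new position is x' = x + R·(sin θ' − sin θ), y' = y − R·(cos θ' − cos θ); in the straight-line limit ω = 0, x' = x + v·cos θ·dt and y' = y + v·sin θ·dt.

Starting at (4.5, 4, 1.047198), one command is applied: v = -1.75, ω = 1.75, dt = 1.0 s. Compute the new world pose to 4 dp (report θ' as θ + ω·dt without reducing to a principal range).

θ' = 1.0472 + 1.75·1.0 = 2.7972
R = v/ω = -1.75/1.75 = -1.0000
x' = 4.5 + -1.0000·(sin 2.7972 − sin 1.0472) = 5.0284
y' = 4 − -1.0000·(cos 2.7972 − cos 1.0472) = 2.5587

(5.0284, 2.5587, 2.7972)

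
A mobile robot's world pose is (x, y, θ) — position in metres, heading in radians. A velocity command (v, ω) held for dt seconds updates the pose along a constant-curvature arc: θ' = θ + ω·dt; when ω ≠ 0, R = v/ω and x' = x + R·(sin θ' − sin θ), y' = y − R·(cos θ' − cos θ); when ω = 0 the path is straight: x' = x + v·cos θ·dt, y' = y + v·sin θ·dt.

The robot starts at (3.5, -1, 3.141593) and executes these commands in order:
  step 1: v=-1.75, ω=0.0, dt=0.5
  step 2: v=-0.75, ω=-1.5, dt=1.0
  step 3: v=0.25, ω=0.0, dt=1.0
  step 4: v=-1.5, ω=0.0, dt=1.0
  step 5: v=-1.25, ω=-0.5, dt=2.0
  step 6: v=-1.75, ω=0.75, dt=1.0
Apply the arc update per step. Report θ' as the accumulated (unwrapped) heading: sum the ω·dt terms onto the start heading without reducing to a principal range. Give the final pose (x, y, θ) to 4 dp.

step 1: θ'=3.1416 (straight) → pose (4.3750, -1.0000, 3.1416)
step 2: θ'=1.6416 (R=0.5000) → pose (4.8737, -1.4646, 1.6416)
step 3: θ'=1.6416 (straight) → pose (4.8561, -1.2153, 1.6416)
step 4: θ'=1.6416 (straight) → pose (4.9622, -2.7115, 1.6416)
step 5: θ'=0.6416 (R=2.5000) → pose (3.9646, -4.8912, 0.6416)
step 6: θ'=1.3916 (R=-2.3333) → pose (3.0651, -6.3446, 1.3916)

(3.0651, -6.3446, 1.3916)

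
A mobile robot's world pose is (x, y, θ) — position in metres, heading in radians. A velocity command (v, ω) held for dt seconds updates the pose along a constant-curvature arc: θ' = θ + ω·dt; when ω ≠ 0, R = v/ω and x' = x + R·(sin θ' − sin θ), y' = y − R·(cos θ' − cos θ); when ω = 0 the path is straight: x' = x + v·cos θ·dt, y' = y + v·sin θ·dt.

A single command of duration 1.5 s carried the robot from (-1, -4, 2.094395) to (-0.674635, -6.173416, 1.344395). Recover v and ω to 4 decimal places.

Δθ = 1.344395 − 2.094395 = -0.750000
ω = Δθ/dt = -0.750000/1.5 = -0.5000
R = −Δy/(cos θ' − cos θ) = 3.0000
v = R·ω = 3.0000·-0.5000 = -1.5000

v = -1.5000, ω = -0.5000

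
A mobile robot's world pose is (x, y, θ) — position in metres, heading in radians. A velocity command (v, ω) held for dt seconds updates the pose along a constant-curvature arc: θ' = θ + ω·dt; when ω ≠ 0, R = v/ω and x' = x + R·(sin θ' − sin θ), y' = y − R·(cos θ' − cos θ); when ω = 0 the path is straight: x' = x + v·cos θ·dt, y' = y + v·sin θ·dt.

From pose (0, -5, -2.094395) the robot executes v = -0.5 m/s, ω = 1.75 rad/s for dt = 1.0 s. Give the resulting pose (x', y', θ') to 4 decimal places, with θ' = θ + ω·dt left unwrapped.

(-0.1510, -4.5882, -0.3444)

θ' = -2.0944 + 1.75·1.0 = -0.3444
R = v/ω = -0.5/1.75 = -0.2857
x' = 0 + -0.2857·(sin -0.3444 − sin -2.0944) = -0.1510
y' = -5 − -0.2857·(cos -0.3444 − cos -2.0944) = -4.5882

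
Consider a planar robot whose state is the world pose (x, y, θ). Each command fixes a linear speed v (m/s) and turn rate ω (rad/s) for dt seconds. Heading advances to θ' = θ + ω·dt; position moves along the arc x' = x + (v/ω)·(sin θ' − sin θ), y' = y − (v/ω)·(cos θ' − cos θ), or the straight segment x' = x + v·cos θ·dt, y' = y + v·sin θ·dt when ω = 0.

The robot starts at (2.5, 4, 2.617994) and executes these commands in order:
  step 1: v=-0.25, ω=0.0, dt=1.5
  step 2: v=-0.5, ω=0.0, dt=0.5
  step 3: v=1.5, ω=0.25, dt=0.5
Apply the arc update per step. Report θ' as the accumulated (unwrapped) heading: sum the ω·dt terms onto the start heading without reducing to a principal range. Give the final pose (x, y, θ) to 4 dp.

(2.3700, 4.0210, 2.7430)

step 1: θ'=2.6180 (straight) → pose (2.8248, 3.8125, 2.6180)
step 2: θ'=2.6180 (straight) → pose (3.0413, 3.6875, 2.6180)
step 3: θ'=2.7430 (R=6.0000) → pose (2.3700, 4.0210, 2.7430)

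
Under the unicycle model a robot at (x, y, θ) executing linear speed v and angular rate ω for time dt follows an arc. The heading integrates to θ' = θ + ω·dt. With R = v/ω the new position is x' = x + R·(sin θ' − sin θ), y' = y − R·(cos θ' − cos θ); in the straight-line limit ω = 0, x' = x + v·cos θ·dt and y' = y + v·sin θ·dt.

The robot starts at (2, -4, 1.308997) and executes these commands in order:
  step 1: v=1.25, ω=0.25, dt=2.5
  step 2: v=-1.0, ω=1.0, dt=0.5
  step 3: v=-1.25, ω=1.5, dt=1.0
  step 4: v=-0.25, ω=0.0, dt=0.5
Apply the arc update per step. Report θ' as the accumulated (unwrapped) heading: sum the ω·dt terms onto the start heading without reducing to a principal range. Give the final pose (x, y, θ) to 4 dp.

(3.3518, -1.1971, 3.9340)

step 1: θ'=1.9340 (R=5.0000) → pose (1.8442, -0.9296, 1.9340)
step 2: θ'=2.4340 (R=-1.0000) → pose (2.1289, -1.3342, 2.4340)
step 3: θ'=3.9340 (R=-0.8333) → pose (3.2640, -1.2861, 3.9340)
step 4: θ'=3.9340 (straight) → pose (3.3518, -1.1971, 3.9340)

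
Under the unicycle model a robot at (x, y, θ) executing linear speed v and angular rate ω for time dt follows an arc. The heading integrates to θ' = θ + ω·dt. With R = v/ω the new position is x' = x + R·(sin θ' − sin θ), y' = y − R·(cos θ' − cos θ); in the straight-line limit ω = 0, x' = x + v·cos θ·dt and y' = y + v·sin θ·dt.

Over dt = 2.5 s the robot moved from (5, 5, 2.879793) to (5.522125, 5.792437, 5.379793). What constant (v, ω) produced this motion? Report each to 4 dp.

Δθ = 5.379793 − 2.879793 = 2.500000
ω = Δθ/dt = 2.500000/2.5 = 1.0000
R = −Δy/(cos θ' − cos θ) = -0.5000
v = R·ω = -0.5000·1.0000 = -0.5000

v = -0.5000, ω = 1.0000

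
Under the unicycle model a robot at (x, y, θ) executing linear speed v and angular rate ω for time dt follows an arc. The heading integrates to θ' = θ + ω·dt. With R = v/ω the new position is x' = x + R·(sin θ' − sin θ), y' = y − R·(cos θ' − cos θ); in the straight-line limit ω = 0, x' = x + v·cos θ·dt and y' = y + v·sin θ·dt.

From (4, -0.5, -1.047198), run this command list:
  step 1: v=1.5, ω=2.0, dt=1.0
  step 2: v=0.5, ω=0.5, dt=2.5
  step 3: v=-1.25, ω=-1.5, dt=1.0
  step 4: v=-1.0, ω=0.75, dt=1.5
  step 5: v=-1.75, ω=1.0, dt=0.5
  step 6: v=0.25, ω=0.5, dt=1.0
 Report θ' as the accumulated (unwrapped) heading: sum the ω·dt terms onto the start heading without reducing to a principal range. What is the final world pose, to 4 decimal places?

step 1: θ'=0.9528 (R=0.7500) → pose (5.2608, -0.5596, 0.9528)
step 2: θ'=2.2028 (R=1.0000) → pose (5.2526, 0.6106, 2.2028)
step 3: θ'=0.7028 (R=0.8333) → pose (5.1189, -0.5176, 0.7028)
step 4: θ'=1.8278 (R=-1.3333) → pose (4.6911, -1.8738, 1.8278)
step 5: θ'=2.3278 (R=-1.7500) → pose (5.1116, -2.6308, 2.3278)
step 6: θ'=2.8278 (R=0.5000) → pose (4.9025, -2.4986, 2.8278)

(4.9025, -2.4986, 2.8278)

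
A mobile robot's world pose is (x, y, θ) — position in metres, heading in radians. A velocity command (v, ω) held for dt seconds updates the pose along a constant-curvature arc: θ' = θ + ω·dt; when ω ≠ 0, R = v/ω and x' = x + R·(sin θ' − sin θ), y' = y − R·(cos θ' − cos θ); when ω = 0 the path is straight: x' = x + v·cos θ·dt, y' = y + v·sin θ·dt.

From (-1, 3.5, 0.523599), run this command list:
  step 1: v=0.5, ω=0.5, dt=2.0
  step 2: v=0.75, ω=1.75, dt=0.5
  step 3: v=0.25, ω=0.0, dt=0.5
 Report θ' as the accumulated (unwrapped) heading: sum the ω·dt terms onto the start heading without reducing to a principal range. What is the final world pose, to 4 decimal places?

(-0.7313, 4.7392, 2.3986)

step 1: θ'=1.5236 (R=1.0000) → pose (-0.5011, 4.3188, 1.5236)
step 2: θ'=2.3986 (R=0.4286) → pose (-0.6393, 4.6547, 2.3986)
step 3: θ'=2.3986 (straight) → pose (-0.7313, 4.7392, 2.3986)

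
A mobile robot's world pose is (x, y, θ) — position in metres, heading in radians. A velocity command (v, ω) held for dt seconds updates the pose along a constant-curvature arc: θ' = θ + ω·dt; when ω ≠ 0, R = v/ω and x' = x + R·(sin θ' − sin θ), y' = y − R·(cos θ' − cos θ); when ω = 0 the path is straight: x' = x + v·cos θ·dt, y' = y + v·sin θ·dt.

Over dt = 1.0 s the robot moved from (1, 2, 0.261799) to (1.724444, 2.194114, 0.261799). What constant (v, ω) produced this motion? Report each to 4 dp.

Δθ = 0.261799 − 0.261799 = 0.000000
ω = Δθ/dt = 0.000000/1.0 = 0.0000
ω = 0 → v = (Δx·cos θ + Δy·sin θ)/dt = 0.7500

v = 0.7500, ω = 0.0000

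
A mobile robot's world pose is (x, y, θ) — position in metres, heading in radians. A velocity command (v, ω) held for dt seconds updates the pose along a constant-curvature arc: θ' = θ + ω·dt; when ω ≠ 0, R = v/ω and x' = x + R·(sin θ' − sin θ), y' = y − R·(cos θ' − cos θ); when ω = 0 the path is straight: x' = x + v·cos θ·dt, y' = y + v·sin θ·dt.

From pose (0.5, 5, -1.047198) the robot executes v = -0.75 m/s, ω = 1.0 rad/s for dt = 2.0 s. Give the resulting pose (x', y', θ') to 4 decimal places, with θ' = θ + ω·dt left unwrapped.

(-0.7608, 5.0596, 0.9528)

θ' = -1.0472 + 1.0·2.0 = 0.9528
R = v/ω = -0.75/1.0 = -0.7500
x' = 0.5 + -0.7500·(sin 0.9528 − sin -1.0472) = -0.7608
y' = 5 − -0.7500·(cos 0.9528 − cos -1.0472) = 5.0596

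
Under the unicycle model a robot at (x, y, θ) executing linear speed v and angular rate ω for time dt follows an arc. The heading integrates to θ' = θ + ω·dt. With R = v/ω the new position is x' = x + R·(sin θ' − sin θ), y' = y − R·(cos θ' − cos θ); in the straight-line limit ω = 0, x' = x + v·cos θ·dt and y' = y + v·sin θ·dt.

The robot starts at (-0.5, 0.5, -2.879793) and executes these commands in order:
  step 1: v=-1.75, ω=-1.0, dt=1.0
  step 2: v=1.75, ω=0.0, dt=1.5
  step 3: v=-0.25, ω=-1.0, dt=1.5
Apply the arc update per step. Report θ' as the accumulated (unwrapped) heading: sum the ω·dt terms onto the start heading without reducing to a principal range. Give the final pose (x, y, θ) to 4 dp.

step 1: θ'=-3.8798 (R=1.7500) → pose (1.1306, 0.1041, -3.8798)
step 2: θ'=-3.8798 (straight) → pose (-0.8111, 1.8706, -3.8798)
step 3: θ'=-5.3798 (R=0.2500) → pose (-0.7829, 1.5309, -5.3798)

(-0.7829, 1.5309, -5.3798)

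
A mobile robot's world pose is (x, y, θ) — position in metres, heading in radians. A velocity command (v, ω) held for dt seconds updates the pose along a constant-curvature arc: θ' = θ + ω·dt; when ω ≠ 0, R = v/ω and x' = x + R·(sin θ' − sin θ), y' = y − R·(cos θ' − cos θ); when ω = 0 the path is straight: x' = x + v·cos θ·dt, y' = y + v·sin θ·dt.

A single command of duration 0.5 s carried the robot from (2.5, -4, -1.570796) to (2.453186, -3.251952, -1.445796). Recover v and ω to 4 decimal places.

Δθ = -1.445796 − -1.570796 = 0.125000
ω = Δθ/dt = 0.125000/0.5 = 0.2500
R = −Δy/(cos θ' − cos θ) = -6.0000
v = R·ω = -6.0000·0.2500 = -1.5000

v = -1.5000, ω = 0.2500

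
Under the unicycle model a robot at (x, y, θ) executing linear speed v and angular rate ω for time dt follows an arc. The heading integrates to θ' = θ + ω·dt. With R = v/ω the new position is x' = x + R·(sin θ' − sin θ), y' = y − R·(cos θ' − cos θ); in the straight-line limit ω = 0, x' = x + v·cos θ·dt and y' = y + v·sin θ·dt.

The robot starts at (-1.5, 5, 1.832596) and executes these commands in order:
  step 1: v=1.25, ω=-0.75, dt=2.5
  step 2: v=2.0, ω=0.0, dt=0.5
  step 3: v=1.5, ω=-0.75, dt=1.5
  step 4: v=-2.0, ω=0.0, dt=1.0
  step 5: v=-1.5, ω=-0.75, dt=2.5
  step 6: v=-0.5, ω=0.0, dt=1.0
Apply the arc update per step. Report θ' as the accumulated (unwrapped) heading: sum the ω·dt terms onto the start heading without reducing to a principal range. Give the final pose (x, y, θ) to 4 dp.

(4.2882, 10.5053, -3.0424)

step 1: θ'=-0.0424 (R=-1.6667) → pose (0.1805, 7.0965, -0.0424)
step 2: θ'=-0.0424 (straight) → pose (1.1796, 7.0541, -0.0424)
step 3: θ'=-1.1674 (R=-2.0000) → pose (2.9343, 5.8410, -1.1674)
step 4: θ'=-1.1674 (straight) → pose (2.1492, 7.6805, -1.1674)
step 5: θ'=-3.0424 (R=2.0000) → pose (3.7907, 10.4557, -3.0424)
step 6: θ'=-3.0424 (straight) → pose (4.2882, 10.5053, -3.0424)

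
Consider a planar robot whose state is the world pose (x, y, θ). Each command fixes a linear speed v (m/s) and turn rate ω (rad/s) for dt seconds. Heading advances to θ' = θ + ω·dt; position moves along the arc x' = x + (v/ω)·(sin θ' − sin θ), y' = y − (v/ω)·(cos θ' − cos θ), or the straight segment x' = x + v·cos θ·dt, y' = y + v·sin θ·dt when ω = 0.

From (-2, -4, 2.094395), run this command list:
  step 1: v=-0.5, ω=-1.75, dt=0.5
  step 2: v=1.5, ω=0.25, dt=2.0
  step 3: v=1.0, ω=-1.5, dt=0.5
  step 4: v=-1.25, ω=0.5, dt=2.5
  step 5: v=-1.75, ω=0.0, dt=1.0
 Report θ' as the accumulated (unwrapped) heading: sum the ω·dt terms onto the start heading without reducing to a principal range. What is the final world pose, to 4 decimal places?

(-0.4429, -5.1310, 2.2194)

step 1: θ'=1.2194 (R=0.2857) → pose (-1.9792, -4.2412, 1.2194)
step 2: θ'=1.7194 (R=6.0000) → pose (-1.6787, -1.2876, 1.7194)
step 3: θ'=0.9694 (R=-0.6667) → pose (-1.5690, -0.8117, 0.9694)
step 4: θ'=2.2194 (R=-2.5000) → pose (-1.5000, -3.7364, 2.2194)
step 5: θ'=2.2194 (straight) → pose (-0.4429, -5.1310, 2.2194)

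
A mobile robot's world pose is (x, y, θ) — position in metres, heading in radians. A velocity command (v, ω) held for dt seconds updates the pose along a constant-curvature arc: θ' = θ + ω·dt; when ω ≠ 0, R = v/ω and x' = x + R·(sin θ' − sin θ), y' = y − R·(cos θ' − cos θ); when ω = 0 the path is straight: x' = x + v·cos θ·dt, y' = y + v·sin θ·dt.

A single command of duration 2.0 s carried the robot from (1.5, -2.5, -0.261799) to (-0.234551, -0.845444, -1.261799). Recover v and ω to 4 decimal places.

Δθ = -1.261799 − -0.261799 = -1.000000
ω = Δθ/dt = -1.000000/2.0 = -0.5000
R = Δx/(sin θ' − sin θ) = 2.5000
v = R·ω = 2.5000·-0.5000 = -1.2500

v = -1.2500, ω = -0.5000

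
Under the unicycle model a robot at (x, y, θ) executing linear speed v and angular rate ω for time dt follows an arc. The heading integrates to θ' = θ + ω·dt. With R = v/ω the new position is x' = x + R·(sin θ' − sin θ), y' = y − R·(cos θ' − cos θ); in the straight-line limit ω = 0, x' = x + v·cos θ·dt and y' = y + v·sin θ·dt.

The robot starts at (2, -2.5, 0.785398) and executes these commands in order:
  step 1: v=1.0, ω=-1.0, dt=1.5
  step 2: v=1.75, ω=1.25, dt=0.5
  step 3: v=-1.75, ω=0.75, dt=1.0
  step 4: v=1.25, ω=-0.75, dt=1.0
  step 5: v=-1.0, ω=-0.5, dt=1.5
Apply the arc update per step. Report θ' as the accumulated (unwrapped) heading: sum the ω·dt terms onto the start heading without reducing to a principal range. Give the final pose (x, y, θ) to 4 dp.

step 1: θ'=-0.7146 (R=-1.0000) → pose (3.3624, -2.4518, -0.7146)
step 2: θ'=-0.0896 (R=1.4000) → pose (4.1546, -2.7886, -0.0896)
step 3: θ'=0.6604 (R=-2.3333) → pose (2.5145, -3.2699, 0.6604)
step 4: θ'=-0.0896 (R=-1.6667) → pose (3.6860, -2.9261, -0.0896)
step 5: θ'=-0.8396 (R=2.0000) → pose (2.3762, -2.2697, -0.8396)

(2.3762, -2.2697, -0.8396)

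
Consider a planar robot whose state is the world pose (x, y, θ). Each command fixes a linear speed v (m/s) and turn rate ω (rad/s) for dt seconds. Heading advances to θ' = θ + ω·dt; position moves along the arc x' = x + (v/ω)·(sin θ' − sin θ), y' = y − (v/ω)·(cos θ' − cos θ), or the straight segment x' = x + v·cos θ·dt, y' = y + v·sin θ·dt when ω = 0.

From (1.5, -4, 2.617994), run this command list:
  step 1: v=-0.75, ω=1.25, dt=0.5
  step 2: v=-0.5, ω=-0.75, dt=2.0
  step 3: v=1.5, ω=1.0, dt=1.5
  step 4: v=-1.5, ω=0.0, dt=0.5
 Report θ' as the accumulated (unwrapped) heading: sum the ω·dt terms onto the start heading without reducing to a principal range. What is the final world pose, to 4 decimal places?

step 1: θ'=3.2430 (R=-0.6000) → pose (1.8607, -4.0773, 3.2430)
step 2: θ'=1.7430 (R=0.6667) → pose (2.5850, -4.6263, 1.7430)
step 3: θ'=3.2430 (R=1.5000) → pose (0.9554, -3.3910, 3.2430)
step 4: θ'=3.2430 (straight) → pose (1.7015, -3.3151, 3.2430)

(1.7015, -3.3151, 3.2430)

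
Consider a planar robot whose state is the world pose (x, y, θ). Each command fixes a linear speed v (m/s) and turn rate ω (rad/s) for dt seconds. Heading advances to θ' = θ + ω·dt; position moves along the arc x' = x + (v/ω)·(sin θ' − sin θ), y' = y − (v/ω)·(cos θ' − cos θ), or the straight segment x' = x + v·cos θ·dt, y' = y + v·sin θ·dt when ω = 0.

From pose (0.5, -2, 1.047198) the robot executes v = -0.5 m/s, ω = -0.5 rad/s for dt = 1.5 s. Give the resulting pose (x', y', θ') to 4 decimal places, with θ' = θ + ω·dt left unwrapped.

(-0.0732, -2.4562, 0.2972)

θ' = 1.0472 + -0.5·1.5 = 0.2972
R = v/ω = -0.5/-0.5 = 1.0000
x' = 0.5 + 1.0000·(sin 0.2972 − sin 1.0472) = -0.0732
y' = -2 − 1.0000·(cos 0.2972 − cos 1.0472) = -2.4562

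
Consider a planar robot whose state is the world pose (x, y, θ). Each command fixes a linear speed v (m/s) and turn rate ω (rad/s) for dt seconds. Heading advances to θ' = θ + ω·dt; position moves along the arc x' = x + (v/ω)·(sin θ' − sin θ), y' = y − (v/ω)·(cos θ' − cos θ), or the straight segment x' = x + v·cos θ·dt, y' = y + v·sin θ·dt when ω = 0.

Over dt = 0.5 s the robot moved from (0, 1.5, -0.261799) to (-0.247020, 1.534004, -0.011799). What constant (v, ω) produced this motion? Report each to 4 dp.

v = -0.5000, ω = 0.5000

Δθ = -0.011799 − -0.261799 = 0.250000
ω = Δθ/dt = 0.250000/0.5 = 0.5000
R = Δx/(sin θ' − sin θ) = -1.0000
v = R·ω = -1.0000·0.5000 = -0.5000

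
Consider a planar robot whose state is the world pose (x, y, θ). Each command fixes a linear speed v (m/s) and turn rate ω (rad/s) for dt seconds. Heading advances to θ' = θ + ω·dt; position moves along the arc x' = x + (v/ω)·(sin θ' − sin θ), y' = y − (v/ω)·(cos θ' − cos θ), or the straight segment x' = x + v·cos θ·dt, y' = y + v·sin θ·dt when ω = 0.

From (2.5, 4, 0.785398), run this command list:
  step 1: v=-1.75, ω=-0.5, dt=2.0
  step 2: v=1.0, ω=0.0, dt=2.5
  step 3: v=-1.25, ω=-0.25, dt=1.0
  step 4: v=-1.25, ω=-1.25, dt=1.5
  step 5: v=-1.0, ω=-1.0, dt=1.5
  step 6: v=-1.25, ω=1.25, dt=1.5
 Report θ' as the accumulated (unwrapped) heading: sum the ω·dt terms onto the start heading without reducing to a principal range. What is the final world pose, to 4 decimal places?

step 1: θ'=-0.2146 (R=3.5000) → pose (-0.7202, 3.0552, -0.2146)
step 2: θ'=-0.2146 (straight) → pose (1.7224, 2.5228, -0.2146)
step 3: θ'=-0.4646 (R=5.0000) → pose (0.5469, 2.9381, -0.4646)
step 4: θ'=-2.3396 (R=1.0000) → pose (0.2762, 4.5273, -2.3396)
step 5: θ'=-3.8396 (R=1.0000) → pose (1.6376, 4.5982, -3.8396)
step 6: θ'=-1.9646 (R=-1.0000) → pose (3.2038, 4.9806, -1.9646)

(3.2038, 4.9806, -1.9646)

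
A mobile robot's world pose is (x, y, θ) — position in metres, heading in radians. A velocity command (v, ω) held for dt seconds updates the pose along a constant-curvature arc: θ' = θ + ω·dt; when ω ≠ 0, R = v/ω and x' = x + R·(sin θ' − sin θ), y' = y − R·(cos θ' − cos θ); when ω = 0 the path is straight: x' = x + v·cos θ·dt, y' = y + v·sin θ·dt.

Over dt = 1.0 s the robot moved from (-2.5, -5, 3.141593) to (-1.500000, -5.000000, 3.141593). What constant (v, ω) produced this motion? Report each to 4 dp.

v = -1.0000, ω = 0.0000

Δθ = 3.141593 − 3.141593 = 0.000000
ω = Δθ/dt = 0.000000/1.0 = 0.0000
ω = 0 → v = (Δx·cos θ + Δy·sin θ)/dt = -1.0000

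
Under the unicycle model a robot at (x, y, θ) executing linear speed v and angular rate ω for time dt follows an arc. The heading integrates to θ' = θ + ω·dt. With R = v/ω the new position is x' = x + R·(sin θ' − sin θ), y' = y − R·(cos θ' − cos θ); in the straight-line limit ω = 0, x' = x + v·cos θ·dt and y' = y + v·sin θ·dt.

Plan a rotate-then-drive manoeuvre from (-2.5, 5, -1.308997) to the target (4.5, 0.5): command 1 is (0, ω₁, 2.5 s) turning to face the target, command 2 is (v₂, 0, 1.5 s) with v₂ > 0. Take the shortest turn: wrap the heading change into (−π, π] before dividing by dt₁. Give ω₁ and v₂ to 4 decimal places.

ω₁ = 0.2951, v₂ = 5.5478

heading to target = atan2(0.5−5, 4.5−-2.5) = -0.5713
Δθ = wrap(-0.5713 − -1.3090) = 0.7377; ω₁ = Δθ/dt₁ = 0.2951
distance = √((4.5−-2.5)² + (0.5−5)²) = 8.3217; v₂ = distance/dt₂ = 5.5478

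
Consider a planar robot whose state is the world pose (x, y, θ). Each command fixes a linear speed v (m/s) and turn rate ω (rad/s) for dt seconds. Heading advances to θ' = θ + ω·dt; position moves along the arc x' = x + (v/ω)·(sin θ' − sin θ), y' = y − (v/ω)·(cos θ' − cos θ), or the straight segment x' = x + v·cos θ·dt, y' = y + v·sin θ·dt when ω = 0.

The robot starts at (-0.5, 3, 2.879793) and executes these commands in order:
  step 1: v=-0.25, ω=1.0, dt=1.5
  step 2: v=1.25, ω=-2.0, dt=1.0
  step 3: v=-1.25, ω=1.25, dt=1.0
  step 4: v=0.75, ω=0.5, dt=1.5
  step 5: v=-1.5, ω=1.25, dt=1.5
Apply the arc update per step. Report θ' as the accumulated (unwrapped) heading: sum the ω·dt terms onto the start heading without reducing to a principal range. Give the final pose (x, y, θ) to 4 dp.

(-1.8763, 3.5084, 6.2548)

step 1: θ'=4.3798 (R=-0.2500) → pose (-0.1990, 3.1599, 4.3798)
step 2: θ'=2.3798 (R=-0.6250) → pose (-1.2211, 2.9117, 2.3798)
step 3: θ'=3.6298 (R=-1.0000) → pose (-0.0619, 2.7521, 3.6298)
step 4: θ'=4.3798 (R=1.5000) → pose (-0.7761, 1.9171, 4.3798)
step 5: θ'=6.2548 (R=-1.2000) → pose (-1.8763, 3.5084, 6.2548)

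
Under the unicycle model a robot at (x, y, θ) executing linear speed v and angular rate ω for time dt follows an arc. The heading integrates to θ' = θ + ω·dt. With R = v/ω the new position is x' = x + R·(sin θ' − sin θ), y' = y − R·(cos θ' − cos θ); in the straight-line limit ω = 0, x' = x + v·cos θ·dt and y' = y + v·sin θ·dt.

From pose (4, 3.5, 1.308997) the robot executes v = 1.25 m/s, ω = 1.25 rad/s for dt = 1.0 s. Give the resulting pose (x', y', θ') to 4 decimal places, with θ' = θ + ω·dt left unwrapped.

(3.5843, 4.5939, 2.5590)

θ' = 1.3090 + 1.25·1.0 = 2.5590
R = v/ω = 1.25/1.25 = 1.0000
x' = 4 + 1.0000·(sin 2.5590 − sin 1.3090) = 3.5843
y' = 3.5 − 1.0000·(cos 2.5590 − cos 1.3090) = 4.5939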